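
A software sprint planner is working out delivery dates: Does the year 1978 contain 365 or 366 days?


Year: 1978
Check leap year rules:
Divisible by 4? No
1978 is not a leap year
Days: 365

365


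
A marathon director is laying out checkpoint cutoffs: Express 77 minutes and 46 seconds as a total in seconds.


Minutes: 77
Seconds: 46
Convert minutes to seconds: 77 x 60 = 4620
Add remaining seconds: 4620 + 46 = 4666

4666


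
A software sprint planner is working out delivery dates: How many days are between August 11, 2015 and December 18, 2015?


Start date: 2015-08-11
End date: 2015-12-18
Aug 2015: +21 days
Sep 2015: +30 days
Oct 2015: +31 days
Nov 2015: +30 days
Dec 2015: +17 days
Total: 129 days

129


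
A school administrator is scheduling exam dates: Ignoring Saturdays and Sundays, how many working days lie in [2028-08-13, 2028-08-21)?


Start: 2028-08-13 (Sunday)
End (exclusive): 2028-08-21 (Monday)
Total calendar days: 8
Full weeks: 8 // 7 = 1 -> 5 weekdays
Remaining 1 days starting on Sunday:
  Sun(-) -> 0 weekdays
Total business days: 5 + 0 = 5

5


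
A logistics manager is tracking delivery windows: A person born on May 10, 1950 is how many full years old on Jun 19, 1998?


Birth: 1950-05-10
Reference: 1998-06-19
Year difference: 1998 - 1950 = 48
Has birthday (05-10) occurred by 06-19? Yes
Age in full years: 48

48


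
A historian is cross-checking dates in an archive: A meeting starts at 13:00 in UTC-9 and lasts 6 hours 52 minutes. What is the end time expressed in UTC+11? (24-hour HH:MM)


Start: 13:00 in UTC-9
Step 1 - add duration:
  minutes: 0 + 52 = 52
  hours: 13 + 6 + 0 = 19
  end in UTC-9: 19:52
Step 2 - convert UTC-9 -> UTC+11:
  offset difference: 11 - (-9) = 20 hours
  19 + (20) = 39 -> mod 24 = 15
Result: 15:52 in UTC+11

15:52


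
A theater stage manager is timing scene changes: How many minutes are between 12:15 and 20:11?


Start time: 12:15 = 735 minutes from midnight
End time: 20:11 = 1211 minutes from midnight
Difference: 1211 - 735 = 476 minutes
That is 7 hours and 56 minutes

476


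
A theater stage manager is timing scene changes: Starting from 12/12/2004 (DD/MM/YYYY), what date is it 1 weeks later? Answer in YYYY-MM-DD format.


Start: 2004-12-12
Weeks to add: 1
Convert to days: 1 x 7 = 7 days
Add 7 days to 2004-12-12
Result: 2004-12-19

2004-12-19


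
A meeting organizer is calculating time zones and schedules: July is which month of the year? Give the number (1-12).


Calendar month order:
6. June
7. July <--
8. August
July is month number 7

7


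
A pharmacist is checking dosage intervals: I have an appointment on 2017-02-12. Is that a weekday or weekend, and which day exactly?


Date: 2017-02-12
January 1, 2017 is a Sunday
Day of year: 43
Offset from Jan 1: 42 days
42 mod 7 = 0
Result: Sunday

Sunday


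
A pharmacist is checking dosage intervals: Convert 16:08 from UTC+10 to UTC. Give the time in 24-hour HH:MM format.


Local time: 16:08 at UTC+10 (offset 10h)
Target zone: UTC (offset 0h)
Difference: 0 - (10) = -10 hours
Calculation: 16 + (-10) = 6
Result: 06:08

06:08


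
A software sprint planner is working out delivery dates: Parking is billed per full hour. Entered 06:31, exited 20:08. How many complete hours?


Start: 06:31
End: 20:08
Hour difference: 20 - 6 = 14 hours
Minute difference: 8 - 31 = -23 minutes
Total minutes: 817
Complete hours: 817 / 60 = 13 (remainder 37)

13


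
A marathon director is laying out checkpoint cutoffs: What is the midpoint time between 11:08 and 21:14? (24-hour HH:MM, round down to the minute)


Start time: 11:08 = 668 minutes from midnight
End time: 21:14 = 1274 minutes from midnight
Sum: 668 + 1274 = 1942
Midpoint: 1942 / 2 = 971 minutes
Convert: 971 / 60 = 16 hours, 11 minutes
Result: 16:11

16:11


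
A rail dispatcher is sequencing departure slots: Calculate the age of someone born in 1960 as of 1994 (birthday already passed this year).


Birth year: 1960
Current year: 1994
Age = current year - birth year
Age = 1994 - 1960 = 34

34


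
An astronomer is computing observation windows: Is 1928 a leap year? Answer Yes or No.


Year: 1928
Divisible by 4? 1928 / 4 = 482.0 -> Yes
Divisible by 100? 1928 / 100 = 19.28 -> No
Divisible by 4 but not 100, so it IS a leap year

Yes


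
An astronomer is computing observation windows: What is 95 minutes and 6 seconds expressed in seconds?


Minutes: 95
Extra seconds: 6
Seconds per minute: 60
Minutes to seconds: 95 x 60 = 5700
Total: 5700 + 6 = 5706

5706


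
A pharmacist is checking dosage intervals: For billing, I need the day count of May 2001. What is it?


Month: May
Year: 2001
May is a 31-day month
Total: 31 days

31


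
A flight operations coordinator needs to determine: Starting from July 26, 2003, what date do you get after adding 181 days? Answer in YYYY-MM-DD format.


Start: 2003-07-26
Adding 181 days
Days remaining in July: 5
After July: 176 days still to add
August 2003: 31 days, 145 remaining
September 2003: 30 days, 115 remaining
October 2003: 31 days, 84 remaining
November 2003: 30 days, 54 remaining
Result: 2004-01-23

2004-01-23


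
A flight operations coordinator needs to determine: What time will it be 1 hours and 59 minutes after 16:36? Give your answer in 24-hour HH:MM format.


Start time: 16:36
Adding: 1 hours 59 minutes
Minutes: 36 + 59 = 95
Minute overflow: 95 >= 60, so carry 1 hour, minutes = 35
Hours: 16 + 1 + 1 = 18
Result: 18:35

18:35


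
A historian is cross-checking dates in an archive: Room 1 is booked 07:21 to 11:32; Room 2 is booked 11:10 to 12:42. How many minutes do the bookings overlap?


Interval A: [441, 692] minutes from midnight
Interval B: [670, 762] minutes from midnight
Overlap start = max(441, 670) = 670
Overlap end = min(692, 762) = 692
Overlap = 692 - 670 = 22 minutes

22


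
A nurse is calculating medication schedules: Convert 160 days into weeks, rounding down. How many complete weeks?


Total days: 160
Days per week: 7
Division: 160 / 7 = 22 remainder 6
Complete weeks: 22
Remaining days: 6

22


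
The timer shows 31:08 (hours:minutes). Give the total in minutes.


Hours: 31
Minutes: 8
Convert hours to minutes: 31 x 60 = 1860
Add remaining minutes: 1860 + 8 = 1868

1868


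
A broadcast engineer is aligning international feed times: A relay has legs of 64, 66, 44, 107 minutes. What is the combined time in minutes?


Durations: 64, 66, 44, 107
Running sum: 64
+ 66 = 130
+ 44 = 174
+ 107 = 281
Total duration: 281 minutes
That is 4 hours and 41 minutes

281


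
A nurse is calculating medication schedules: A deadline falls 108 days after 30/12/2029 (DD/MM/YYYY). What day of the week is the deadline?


Start: 2029-12-30 (Sunday)
Step 1 - find target date: add 108 days
  2029-12-30 + 108 days = 2030-04-17
Step 2 - day of week:
  108 mod 7 = 3
  Sunday + 3 days -> Wednesday
Result: Wednesday (2030-04-17)

Wednesday


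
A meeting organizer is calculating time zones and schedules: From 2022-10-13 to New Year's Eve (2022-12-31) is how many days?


Start: October 13, 2022
End: December 31, 2022
Days left in October: 18
November: 30
December: 31
Sum of remaining months: 61
Total: 18 + 61 = 79

79


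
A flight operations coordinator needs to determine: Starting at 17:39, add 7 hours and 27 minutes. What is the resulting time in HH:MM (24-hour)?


Start time: 17:39
Adding: 7 hours 27 minutes
Minutes: 39 + 27 = 66
Minute overflow: 66 >= 60, so carry 1 hour, minutes = 6
Hours: 17 + 7 + 1 = 25
Hour wraparound: 25 mod 24 = 1
Result: 01:06

01:06


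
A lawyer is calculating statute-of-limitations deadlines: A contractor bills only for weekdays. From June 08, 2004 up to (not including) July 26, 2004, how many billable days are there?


Start: 2004-06-08 (Tuesday)
End (exclusive): 2004-07-26 (Monday)
Total calendar days: 48
Full weeks: 48 // 7 = 6 -> 30 weekdays
Remaining 6 days starting on Tuesday:
  Tue(w), Wed(w), Thu(w), Fri(w), Sat(-), Sun(-) -> 4 weekdays
Total business days: 30 + 4 = 34

34


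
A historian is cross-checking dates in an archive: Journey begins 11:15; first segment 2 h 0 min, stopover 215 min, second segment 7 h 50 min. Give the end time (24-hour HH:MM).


Depart: 11:15
Leg 1: +120 min -> 13:15
Layover: +215 min -> 16:50
Leg 2: +470 min -> 00:40
Total travel: 805 minutes = 13h 25m
Arrival: 00:40

00:40


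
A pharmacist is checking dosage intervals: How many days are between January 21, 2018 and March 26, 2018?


Start date: 2018-01-21
End date: 2018-03-26
Jan 2018: +11 days
Feb 2018: +28 days
Mar 2018: +25 days
Total: 64 days

64


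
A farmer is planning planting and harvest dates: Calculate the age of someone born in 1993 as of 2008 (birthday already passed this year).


Birth year: 1993
Current year: 2008
Age = current year - birth year
Age = 2008 - 1993 = 15

15


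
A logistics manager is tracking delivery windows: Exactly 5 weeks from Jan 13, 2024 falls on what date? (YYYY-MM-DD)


Start: 2024-01-13
Weeks to add: 5
Convert to days: 5 x 7 = 35 days
Add 35 days to 2024-01-13
Result: 2024-02-17

2024-02-17


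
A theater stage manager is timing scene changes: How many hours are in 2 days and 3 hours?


Days: 2
Extra hours: 3
Hours per day: 24
Days to hours: 2 x 24 = 48
Total: 48 + 3 = 51

51


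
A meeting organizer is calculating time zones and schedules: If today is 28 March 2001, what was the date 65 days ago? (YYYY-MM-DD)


Start: 2001-03-28
Subtracting 65 days
Days already passed in March: 28
After going back through March: 37 more days to subtract
February 2001: 28 days, 9 remaining
January 2001 has 31 days, need 9
Result: 2001-01-22

2001-01-22


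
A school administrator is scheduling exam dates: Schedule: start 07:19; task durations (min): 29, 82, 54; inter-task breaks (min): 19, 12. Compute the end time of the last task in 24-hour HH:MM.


Start: 07:19 = 439 min from midnight
  after task 1 (29 min): 07:48
  after break (19 min): 08:07
  after task 2 (82 min): 09:29
  after break (12 min): 09:41
  after task 3 (54 min): 10:35
Total elapsed: 196 minutes
End time: 10:35

10:35


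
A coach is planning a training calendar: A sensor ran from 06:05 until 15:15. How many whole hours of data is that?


Start: 06:05
End: 15:15
Hour difference: 15 - 6 = 9 hours
Minute difference: 15 - 5 = 10 minutes
Total minutes: 550
Complete hours: 550 / 60 = 9 (remainder 10)

9


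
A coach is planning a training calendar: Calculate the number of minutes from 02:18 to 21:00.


Start time: 02:18 = 138 minutes from midnight
End time: 21:00 = 1260 minutes from midnight
Difference: 1260 - 138 = 1122 minutes
That is 18 hours and 42 minutes

1122


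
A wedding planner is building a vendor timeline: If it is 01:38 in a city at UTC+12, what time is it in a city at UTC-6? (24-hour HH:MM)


Local time: 01:38 at UTC+12 (offset 12h)
Target zone: UTC-6 (offset -6h)
Difference: -6 - (12) = -18 hours
Calculation: 1 + (-18) = -17
Wraparound: (-17) mod 24 = 7
Result: 07:38

07:38


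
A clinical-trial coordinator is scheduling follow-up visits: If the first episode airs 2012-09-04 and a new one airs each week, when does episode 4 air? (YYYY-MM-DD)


First occurrence: 2012-09-04 (occurrence 1)
Each occurrence is 7 days after the previous.
Occurrence 4 is 3 weeks after the first.
3 weeks = 21 days
2012-09-04 + 21 days = 2012-09-25

2012-09-25


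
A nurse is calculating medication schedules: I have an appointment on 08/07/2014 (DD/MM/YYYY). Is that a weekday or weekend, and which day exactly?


Date: 2014-07-08
January 1, 2014 is a Wednesday
Day of year: 189
Offset from Jan 1: 188 days
188 mod 7 = 6
Result: Tuesday

Tuesday


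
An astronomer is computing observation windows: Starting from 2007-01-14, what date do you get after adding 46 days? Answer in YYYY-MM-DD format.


Start: 2007-01-14
Adding 46 days
Days remaining in January: 17
After January: 29 days still to add
February 2007: 28 days, 1 remaining
March 2007 has 31 days, need 1
Result: 2007-03-01

2007-03-01


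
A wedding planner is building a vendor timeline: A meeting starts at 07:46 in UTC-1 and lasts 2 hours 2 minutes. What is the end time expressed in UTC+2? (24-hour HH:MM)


Start: 07:46 in UTC-1
Step 1 - add duration:
  minutes: 46 + 2 = 48
  hours: 7 + 2 + 0 = 9
  end in UTC-1: 09:48
Step 2 - convert UTC-1 -> UTC+2:
  offset difference: 2 - (-1) = 3 hours
  9 + (3) = 12 -> mod 24 = 12
Result: 12:48 in UTC+2

12:48


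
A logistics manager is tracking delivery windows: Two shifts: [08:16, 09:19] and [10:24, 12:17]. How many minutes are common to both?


Interval A: [496, 559] minutes from midnight
Interval B: [624, 737] minutes from midnight
Overlap start = max(496, 624) = 624
Overlap end = min(559, 737) = 559
End <= start, so the intervals do not overlap: 0 minutes

0


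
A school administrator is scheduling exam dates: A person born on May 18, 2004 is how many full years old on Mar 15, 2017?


Birth: 2004-05-18
Reference: 2017-03-15
Year difference: 2017 - 2004 = 13
Has birthday (05-18) occurred by 03-15? No
Birthday not yet reached this year -> subtract 1
Age in full years: 12

12


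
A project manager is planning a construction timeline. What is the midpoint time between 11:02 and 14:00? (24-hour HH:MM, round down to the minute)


Start time: 11:02 = 662 minutes from midnight
End time: 14:00 = 840 minutes from midnight
Sum: 662 + 840 = 1502
Midpoint: 1502 / 2 = 751 minutes
Convert: 751 / 60 = 12 hours, 31 minutes
Result: 12:31

12:31


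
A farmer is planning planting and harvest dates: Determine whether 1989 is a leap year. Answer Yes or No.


Year: 1989
Divisible by 4? 1989 / 4 = 497.25 -> No
Not divisible by 4, so NOT a leap year

No


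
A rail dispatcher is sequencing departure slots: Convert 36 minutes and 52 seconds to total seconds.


Minutes: 36
Extra seconds: 52
Seconds per minute: 60
Minutes to seconds: 36 x 60 = 2160
Total: 2160 + 52 = 2212

2212


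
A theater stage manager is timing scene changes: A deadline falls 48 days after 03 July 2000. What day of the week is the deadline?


Start: 2000-07-03 (Monday)
Step 1 - find target date: add 48 days
  2000-07-03 + 48 days = 2000-08-20
Step 2 - day of week:
  48 mod 7 = 6
  Monday + 6 days -> Sunday
Result: Sunday (2000-08-20)

Sunday


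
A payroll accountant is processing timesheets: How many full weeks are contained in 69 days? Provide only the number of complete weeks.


Total days: 69
Days per week: 7
Division: 69 / 7 = 9 remainder 6
Complete weeks: 9
Remaining days: 6

9


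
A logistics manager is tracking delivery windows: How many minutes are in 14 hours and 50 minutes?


Hours: 14
Extra minutes: 50
Minutes per hour: 60
Hours to minutes: 14 x 60 = 840
Total: 840 + 50 = 890

890


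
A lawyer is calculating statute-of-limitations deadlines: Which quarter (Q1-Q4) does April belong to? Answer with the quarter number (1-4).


Month: April (month 4)
Q1: January-March (months 1-3)
Q2: April-June (months 4-6)
Q3: July-September (months 7-9)
Q4: October-December (months 10-12)
Month 4 falls in Q2

2


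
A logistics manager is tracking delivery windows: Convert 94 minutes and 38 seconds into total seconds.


Minutes: 94
Seconds: 38
Convert minutes to seconds: 94 x 60 = 5640
Add remaining seconds: 5640 + 38 = 5678

5678


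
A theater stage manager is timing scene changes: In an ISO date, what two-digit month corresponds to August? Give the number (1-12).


Calendar month order:
7. July
8. August <--
9. September
August is month number 8

8


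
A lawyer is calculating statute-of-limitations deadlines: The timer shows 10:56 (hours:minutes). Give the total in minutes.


Hours: 10
Minutes: 56
Convert hours to minutes: 10 x 60 = 600
Add remaining minutes: 600 + 56 = 656

656


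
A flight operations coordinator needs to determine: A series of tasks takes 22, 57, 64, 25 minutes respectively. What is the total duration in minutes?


Durations: 22, 57, 64, 25
Running sum: 22
+ 57 = 79
+ 64 = 143
+ 25 = 168
Total duration: 168 minutes
That is 2 hours and 48 minutes

168


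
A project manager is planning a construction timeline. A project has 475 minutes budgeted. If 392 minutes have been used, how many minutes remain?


Total budget: 475 minutes
Time used: 392 minutes
Remaining: 475 - 392 = 83 minutes
Percent used: 82.5%
Percent remaining: 17.5%

83


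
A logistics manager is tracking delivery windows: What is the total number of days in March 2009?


Month: March
Year: 2009
March is a 31-day month
Total: 31 days

31


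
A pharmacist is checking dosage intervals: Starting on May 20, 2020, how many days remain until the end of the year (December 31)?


Start: May 20, 2020
End: December 31, 2020
Days left in May: 11
June: 30
July: 31
August: 31
September: 30
... plus remaining months
Sum of remaining months: 214
Total: 11 + 214 = 225

225


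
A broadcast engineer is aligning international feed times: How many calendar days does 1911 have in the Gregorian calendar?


Year: 1911
Check leap year rules:
Divisible by 4? No
1911 is not a leap year
Days: 365

365


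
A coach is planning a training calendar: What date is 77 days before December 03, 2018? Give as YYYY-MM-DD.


Start: 2018-12-03
Subtracting 77 days
Days already passed in December: 3
After going back through December: 74 more days to subtract
November 2018: 30 days, 44 remaining
October 2018: 31 days, 13 remaining
September 2018 has 30 days, need 13
Result: 2018-09-17

2018-09-17


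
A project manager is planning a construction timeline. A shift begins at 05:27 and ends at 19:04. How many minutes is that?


Start time: 05:27 = 327 minutes from midnight
End time: 19:04 = 1144 minutes from midnight
Difference: 1144 - 327 = 817 minutes
That is 13 hours and 37 minutes

817


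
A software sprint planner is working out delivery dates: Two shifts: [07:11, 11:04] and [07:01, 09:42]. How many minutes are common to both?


Interval A: [431, 664] minutes from midnight
Interval B: [421, 582] minutes from midnight
Overlap start = max(431, 421) = 431
Overlap end = min(664, 582) = 582
Overlap = 582 - 431 = 151 minutes

151


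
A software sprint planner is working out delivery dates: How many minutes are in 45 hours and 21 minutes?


Hours: 45
Extra minutes: 21
Minutes per hour: 60
Hours to minutes: 45 x 60 = 2700
Total: 2700 + 21 = 2721

2721


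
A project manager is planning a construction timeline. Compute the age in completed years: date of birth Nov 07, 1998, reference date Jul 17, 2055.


Birth: 1998-11-07
Reference: 2055-07-17
Year difference: 2055 - 1998 = 57
Has birthday (11-07) occurred by 07-17? No
Birthday not yet reached this year -> subtract 1
Age in full years: 56

56


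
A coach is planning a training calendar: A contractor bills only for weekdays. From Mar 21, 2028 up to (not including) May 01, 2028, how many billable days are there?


Start: 2028-03-21 (Tuesday)
End (exclusive): 2028-05-01 (Monday)
Total calendar days: 41
Full weeks: 41 // 7 = 5 -> 25 weekdays
Remaining 6 days starting on Tuesday:
  Tue(w), Wed(w), Thu(w), Fri(w), Sat(-), Sun(-) -> 4 weekdays
Total business days: 25 + 4 = 29

29


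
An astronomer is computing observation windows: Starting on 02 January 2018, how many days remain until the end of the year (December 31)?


Start: January 02, 2018
End: December 31, 2018
Days left in January: 29
February: 28
March: 31
April: 30
May: 31
... plus remaining months
Sum of remaining months: 334
Total: 29 + 334 = 363

363


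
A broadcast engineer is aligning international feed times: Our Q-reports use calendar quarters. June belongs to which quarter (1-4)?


Month: June (month 6)
Q1: January-March (months 1-3)
Q2: April-June (months 4-6)
Q3: July-September (months 7-9)
Q4: October-December (months 10-12)
Month 6 falls in Q2

2


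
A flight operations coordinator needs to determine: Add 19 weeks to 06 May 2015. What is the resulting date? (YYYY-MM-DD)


Start: 2015-05-06
Weeks to add: 19
Convert to days: 19 x 7 = 133 days
Add 133 days to 2015-05-06
Result: 2015-09-16

2015-09-16


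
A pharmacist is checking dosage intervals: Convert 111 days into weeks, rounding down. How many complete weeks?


Total days: 111
Days per week: 7
Division: 111 / 7 = 15 remainder 6
Complete weeks: 15
Remaining days: 6

15


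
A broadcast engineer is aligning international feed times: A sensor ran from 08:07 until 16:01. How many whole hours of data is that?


Start: 08:07
End: 16:01
Hour difference: 16 - 8 = 8 hours
Minute difference: 1 - 7 = -6 minutes
Total minutes: 474
Complete hours: 474 / 60 = 7 (remainder 54)

7


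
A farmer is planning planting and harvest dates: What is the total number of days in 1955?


Year: 1955
Check leap year rules:
Divisible by 4? No
1955 is not a leap year
Days: 365

365


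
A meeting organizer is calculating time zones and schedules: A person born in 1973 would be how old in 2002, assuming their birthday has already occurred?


Birth year: 1973
Current year: 2002
Age = current year - birth year
Age = 2002 - 1973 = 29

29


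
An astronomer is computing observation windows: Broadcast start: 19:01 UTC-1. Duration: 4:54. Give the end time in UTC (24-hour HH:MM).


Start: 19:01 in UTC-1
Step 1 - add duration:
  minutes: 1 + 54 = 55
  hours: 19 + 4 + 0 = 23
  end in UTC-1: 23:55
Step 2 - convert UTC-1 -> UTC:
  offset difference: 0 - (-1) = 1 hours
  23 + (1) = 24 -> mod 24 = 0
Result: 00:55 in UTC

00:55


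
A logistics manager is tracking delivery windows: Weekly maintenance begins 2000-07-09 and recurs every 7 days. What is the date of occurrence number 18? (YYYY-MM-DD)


First occurrence: 2000-07-09 (occurrence 1)
Each occurrence is 7 days after the previous.
Occurrence 18 is 17 weeks after the first.
17 weeks = 119 days
2000-07-09 + 119 days = 2000-11-05

2000-11-05


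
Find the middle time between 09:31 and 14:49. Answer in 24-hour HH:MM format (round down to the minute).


Start time: 09:31 = 571 minutes from midnight
End time: 14:49 = 889 minutes from midnight
Sum: 571 + 889 = 1460
Midpoint: 1460 / 2 = 730 minutes
Convert: 730 / 60 = 12 hours, 10 minutes
Result: 12:10

12:10


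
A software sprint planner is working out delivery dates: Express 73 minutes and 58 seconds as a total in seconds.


Minutes: 73
Seconds: 58
Convert minutes to seconds: 73 x 60 = 4380
Add remaining seconds: 4380 + 58 = 4438

4438


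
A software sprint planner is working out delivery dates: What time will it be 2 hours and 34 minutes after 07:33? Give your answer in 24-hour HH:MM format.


Start time: 07:33
Adding: 2 hours 34 minutes
Minutes: 33 + 34 = 67
Minute overflow: 67 >= 60, so carry 1 hour, minutes = 7
Hours: 7 + 2 + 1 = 10
Result: 10:07

10:07


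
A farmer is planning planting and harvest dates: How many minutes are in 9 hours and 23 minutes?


Hours: 9
Minutes: 23
Convert hours to minutes: 9 x 60 = 540
Add remaining minutes: 540 + 23 = 563

563


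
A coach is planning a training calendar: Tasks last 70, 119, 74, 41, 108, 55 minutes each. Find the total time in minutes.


Durations: 70, 119, 74, 41, 108, 55
Running sum: 70
+ 119 = 189
+ 74 = 263
+ 41 = 304
+ 108 = 412
+ 55 = 467
Total duration: 467 minutes
That is 7 hours and 47 minutes

467


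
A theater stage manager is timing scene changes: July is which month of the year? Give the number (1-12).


Calendar month order:
6. June
7. July <--
8. August
July is month number 7

7


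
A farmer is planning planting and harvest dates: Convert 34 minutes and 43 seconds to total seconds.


Minutes: 34
Extra seconds: 43
Seconds per minute: 60
Minutes to seconds: 34 x 60 = 2040
Total: 2040 + 43 = 2083

2083


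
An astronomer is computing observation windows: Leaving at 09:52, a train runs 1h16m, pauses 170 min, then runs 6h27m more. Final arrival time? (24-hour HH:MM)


Depart: 09:52
Leg 1: +76 min -> 11:08
Layover: +170 min -> 13:58
Leg 2: +387 min -> 20:25
Total travel: 633 minutes = 10h 33m
Arrival: 20:25

20:25


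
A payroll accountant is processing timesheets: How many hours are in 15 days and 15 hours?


Days: 15
Extra hours: 15
Hours per day: 24
Days to hours: 15 x 24 = 360
Total: 360 + 15 = 375

375


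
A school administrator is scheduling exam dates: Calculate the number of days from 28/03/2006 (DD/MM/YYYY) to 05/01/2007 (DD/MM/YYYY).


Start date: 2006-03-28
End date: 2007-01-05
Mar 2006: +4 days
Apr 2006: +30 days
May 2006: +31 days
... (8 more months)
Total: 283 days

283


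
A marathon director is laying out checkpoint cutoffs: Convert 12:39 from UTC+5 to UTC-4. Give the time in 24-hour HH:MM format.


Local time: 12:39 at UTC+5 (offset 5h)
Target zone: UTC-4 (offset -4h)
Difference: -4 - (5) = -9 hours
Calculation: 12 + (-9) = 3
Result: 03:39

03:39


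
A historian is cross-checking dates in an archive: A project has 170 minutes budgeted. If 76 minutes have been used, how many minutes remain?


Total budget: 170 minutes
Time used: 76 minutes
Remaining: 170 - 76 = 94 minutes
Percent used: 44.7%
Percent remaining: 55.3%

94


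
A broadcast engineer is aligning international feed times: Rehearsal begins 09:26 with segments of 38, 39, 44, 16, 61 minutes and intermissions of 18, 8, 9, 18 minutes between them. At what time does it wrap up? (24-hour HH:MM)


Start: 09:26 = 566 min from midnight
  after task 1 (38 min): 10:04
  after break (18 min): 10:22
  after task 2 (39 min): 11:01
  after break (8 min): 11:09
  after task 3 (44 min): 11:53
  after break (9 min): 12:02
  after task 4 (16 min): 12:18
  after break (18 min): 12:36
  after task 5 (61 min): 13:37
Total elapsed: 251 minutes
End time: 13:37

13:37


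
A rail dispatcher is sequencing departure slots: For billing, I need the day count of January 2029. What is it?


Month: January
Year: 2029
January is a 31-day month
Total: 31 days

31


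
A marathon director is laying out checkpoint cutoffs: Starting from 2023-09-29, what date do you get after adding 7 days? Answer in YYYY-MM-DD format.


Start: 2023-09-29
Adding 7 days
Days remaining in September: 1
After September: 6 days still to add
October 2023 has 31 days, need 6
Result: 2023-10-06

2023-10-06


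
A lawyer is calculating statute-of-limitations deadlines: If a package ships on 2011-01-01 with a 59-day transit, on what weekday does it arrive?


Start: 2011-01-01 (Saturday)
Step 1 - find target date: add 59 days
  2011-01-01 + 59 days = 2011-03-01
Step 2 - day of week:
  59 mod 7 = 3
  Saturday + 3 days -> Tuesday
Result: Tuesday (2011-03-01)

Tuesday


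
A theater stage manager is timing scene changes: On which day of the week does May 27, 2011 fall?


Date: 2011-05-27
January 1, 2011 is a Saturday
Day of year: 147
Offset from Jan 1: 146 days
146 mod 7 = 6
Result: Friday

Friday


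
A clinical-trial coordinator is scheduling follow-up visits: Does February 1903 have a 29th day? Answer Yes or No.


Year: 1903
Divisible by 4? 1903 / 4 = 475.75 -> No
Not divisible by 4, so NOT a leap year

No


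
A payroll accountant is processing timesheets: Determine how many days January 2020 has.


Month: January
Year: 2020
January is a 31-day month
Total: 31 days

31


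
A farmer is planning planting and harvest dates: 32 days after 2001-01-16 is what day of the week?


Start: 2001-01-16 (Tuesday)
Step 1 - find target date: add 32 days
  2001-01-16 + 32 days = 2001-02-17
Step 2 - day of week:
  32 mod 7 = 4
  Tuesday + 4 days -> Saturday
Result: Saturday (2001-02-17)

Saturday


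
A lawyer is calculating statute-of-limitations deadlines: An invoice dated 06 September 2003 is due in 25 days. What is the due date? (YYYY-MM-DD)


Start: 2003-09-06
Adding 25 days
Days remaining in September: 24
After September: 1 days still to add
October 2003 has 31 days, need 1
Result: 2003-10-01

2003-10-01


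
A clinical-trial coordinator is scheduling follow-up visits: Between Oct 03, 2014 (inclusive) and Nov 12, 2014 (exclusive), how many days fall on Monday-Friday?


Start: 2014-10-03 (Friday)
End (exclusive): 2014-11-12 (Wednesday)
Total calendar days: 40
Full weeks: 40 // 7 = 5 -> 25 weekdays
Remaining 5 days starting on Friday:
  Fri(w), Sat(-), Sun(-), Mon(w), Tue(w) -> 3 weekdays
Total business days: 25 + 3 = 28

28


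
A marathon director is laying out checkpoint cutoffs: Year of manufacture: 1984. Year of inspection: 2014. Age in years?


Birth year: 1984
Current year: 2014
Age = current year - birth year
Age = 2014 - 1984 = 30

30


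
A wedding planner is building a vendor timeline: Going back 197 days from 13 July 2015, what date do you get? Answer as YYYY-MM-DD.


Start: 2015-07-13
Subtracting 197 days
Days already passed in July: 13
After going back through July: 184 more days to subtract
June 2015: 30 days, 154 remaining
May 2015: 31 days, 123 remaining
April 2015: 30 days, 93 remaining
March 2015: 31 days, 62 remaining
Result: 2014-12-28

2014-12-28


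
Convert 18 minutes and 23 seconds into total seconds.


Minutes: 18
Seconds: 23
Convert minutes to seconds: 18 x 60 = 1080
Add remaining seconds: 1080 + 23 = 1103

1103


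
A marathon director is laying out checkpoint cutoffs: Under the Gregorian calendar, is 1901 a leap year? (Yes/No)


Year: 1901
Divisible by 4? 1901 / 4 = 475.25 -> No
Not divisible by 4, so NOT a leap year

No


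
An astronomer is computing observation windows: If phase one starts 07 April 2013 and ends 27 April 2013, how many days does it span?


Start date: 2013-04-07
End date: 2013-04-27
Apr 2013: +20 days
Total: 20 days

20


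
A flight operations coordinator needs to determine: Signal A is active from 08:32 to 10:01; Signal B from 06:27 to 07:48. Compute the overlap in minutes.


Interval A: [512, 601] minutes from midnight
Interval B: [387, 468] minutes from midnight
Overlap start = max(512, 387) = 512
Overlap end = min(601, 468) = 468
End <= start, so the intervals do not overlap: 0 minutes

0


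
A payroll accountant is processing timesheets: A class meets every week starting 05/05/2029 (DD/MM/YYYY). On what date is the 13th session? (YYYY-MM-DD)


First occurrence: 2029-05-05 (occurrence 1)
Each occurrence is 7 days after the previous.
Occurrence 13 is 12 weeks after the first.
12 weeks = 84 days
2029-05-05 + 84 days = 2029-07-28

2029-07-28


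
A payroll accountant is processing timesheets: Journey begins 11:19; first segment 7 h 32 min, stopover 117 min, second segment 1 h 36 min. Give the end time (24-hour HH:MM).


Depart: 11:19
Leg 1: +452 min -> 18:51
Layover: +117 min -> 20:48
Leg 2: +96 min -> 22:24
Total travel: 665 minutes = 11h 5m
Arrival: 22:24

22:24


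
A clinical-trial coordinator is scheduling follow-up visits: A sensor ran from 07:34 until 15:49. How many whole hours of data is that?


Start: 07:34
End: 15:49
Hour difference: 15 - 7 = 8 hours
Minute difference: 49 - 34 = 15 minutes
Total minutes: 495
Complete hours: 495 / 60 = 8 (remainder 15)

8


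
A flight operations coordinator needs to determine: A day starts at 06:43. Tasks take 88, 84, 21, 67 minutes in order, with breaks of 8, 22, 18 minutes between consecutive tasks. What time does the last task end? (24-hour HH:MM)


Start: 06:43 = 403 min from midnight
  after task 1 (88 min): 08:11
  after break (8 min): 08:19
  after task 2 (84 min): 09:43
  after break (22 min): 10:05
  after task 3 (21 min): 10:26
  after break (18 min): 10:44
  after task 4 (67 min): 11:51
Total elapsed: 308 minutes
End time: 11:51

11:51


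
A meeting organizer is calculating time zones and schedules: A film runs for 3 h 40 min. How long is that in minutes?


Hours: 3
Minutes: 40
Convert hours to minutes: 3 x 60 = 180
Add remaining minutes: 180 + 40 = 220

220


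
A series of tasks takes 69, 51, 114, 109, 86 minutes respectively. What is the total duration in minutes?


Durations: 69, 51, 114, 109, 86
Running sum: 69
+ 51 = 120
+ 114 = 234
+ 109 = 343
+ 86 = 429
Total duration: 429 minutes
That is 7 hours and 9 minutes

429


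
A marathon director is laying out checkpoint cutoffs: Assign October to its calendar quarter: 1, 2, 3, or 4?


Month: October (month 10)
Q1: January-March (months 1-3)
Q2: April-June (months 4-6)
Q3: July-September (months 7-9)
Q4: October-December (months 10-12)
Month 10 falls in Q4

4


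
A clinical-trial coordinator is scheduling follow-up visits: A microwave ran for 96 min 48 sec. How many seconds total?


Minutes: 96
Extra seconds: 48
Seconds per minute: 60
Minutes to seconds: 96 x 60 = 5760
Total: 5760 + 48 = 5808

5808


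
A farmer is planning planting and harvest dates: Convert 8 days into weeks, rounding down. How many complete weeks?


Total days: 8
Days per week: 7
Division: 8 / 7 = 1 remainder 1
Complete weeks: 1
Remaining days: 1

1


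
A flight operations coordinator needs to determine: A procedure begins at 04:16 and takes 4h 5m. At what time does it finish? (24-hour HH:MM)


Start time: 04:16
Adding: 4 hours 5 minutes
Minutes: 16 + 5 = 21
Hours: 4 + 4 + 0 = 8
Result: 08:21

08:21


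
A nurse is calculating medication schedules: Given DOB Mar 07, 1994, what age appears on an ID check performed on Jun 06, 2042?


Birth: 1994-03-07
Reference: 2042-06-06
Year difference: 2042 - 1994 = 48
Has birthday (03-07) occurred by 06-06? Yes
Age in full years: 48

48


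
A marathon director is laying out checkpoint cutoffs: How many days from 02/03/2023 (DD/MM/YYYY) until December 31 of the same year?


Start: March 02, 2023
End: December 31, 2023
Days left in March: 29
April: 30
May: 31
June: 30
July: 31
... plus remaining months
Sum of remaining months: 275
Total: 29 + 275 = 304

304


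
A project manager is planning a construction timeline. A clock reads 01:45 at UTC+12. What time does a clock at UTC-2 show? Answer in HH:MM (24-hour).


Local time: 01:45 at UTC+12 (offset 12h)
Target zone: UTC-2 (offset -2h)
Difference: -2 - (12) = -14 hours
Calculation: 1 + (-14) = -13
Wraparound: (-13) mod 24 = 11
Result: 11:45

11:45


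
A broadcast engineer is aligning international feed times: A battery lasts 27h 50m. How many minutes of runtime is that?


Hours: 27
Extra minutes: 50
Minutes per hour: 60
Hours to minutes: 27 x 60 = 1620
Total: 1620 + 50 = 1670

1670


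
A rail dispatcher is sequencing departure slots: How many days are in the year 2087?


Year: 2087
Check leap year rules:
Divisible by 4? No
2087 is not a leap year
Days: 365

365


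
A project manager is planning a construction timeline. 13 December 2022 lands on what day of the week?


Date: 2022-12-13
January 1, 2022 is a Saturday
Day of year: 347
Offset from Jan 1: 346 days
346 mod 7 = 3
Result: Tuesday

Tuesday


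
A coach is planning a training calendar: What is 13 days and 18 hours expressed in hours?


Days: 13
Extra hours: 18
Hours per day: 24
Days to hours: 13 x 24 = 312
Total: 312 + 18 = 330

330


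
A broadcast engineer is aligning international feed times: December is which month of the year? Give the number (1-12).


Calendar month order:
11. November
12. December <--
December is month number 12

12


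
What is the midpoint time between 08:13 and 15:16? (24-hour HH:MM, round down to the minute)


Start time: 08:13 = 493 minutes from midnight
End time: 15:16 = 916 minutes from midnight
Sum: 493 + 916 = 1409
Midpoint: 1409 / 2 = 704 minutes
Convert: 704 / 60 = 11 hours, 44 minutes
Result: 11:44

11:44


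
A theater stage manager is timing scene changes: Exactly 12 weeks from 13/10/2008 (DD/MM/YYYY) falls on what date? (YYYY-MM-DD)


Start: 2008-10-13
Weeks to add: 12
Convert to days: 12 x 7 = 84 days
Add 84 days to 2008-10-13
Result: 2009-01-05

2009-01-05


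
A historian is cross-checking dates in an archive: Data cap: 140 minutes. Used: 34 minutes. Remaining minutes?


Total budget: 140 minutes
Time used: 34 minutes
Remaining: 140 - 34 = 106 minutes
Percent used: 24.3%
Percent remaining: 75.7%

106


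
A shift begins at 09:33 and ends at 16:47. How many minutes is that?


Start time: 09:33 = 573 minutes from midnight
End time: 16:47 = 1007 minutes from midnight
Difference: 1007 - 573 = 434 minutes
That is 7 hours and 14 minutes

434


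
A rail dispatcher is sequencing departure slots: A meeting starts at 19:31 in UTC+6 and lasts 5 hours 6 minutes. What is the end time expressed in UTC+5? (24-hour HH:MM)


Start: 19:31 in UTC+6
Step 1 - add duration:
  minutes: 31 + 6 = 37
  hours: 19 + 5 + 0 = 24
  end in UTC+6: 00:37
Step 2 - convert UTC+6 -> UTC+5:
  offset difference: 5 - (6) = -1 hours
  0 + (-1) = -1 -> mod 24 = 23
Result: 23:37 in UTC+5

23:37


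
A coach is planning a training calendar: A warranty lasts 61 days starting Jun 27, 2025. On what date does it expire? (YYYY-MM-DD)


Start: 2025-06-27
Adding 61 days
Days remaining in June: 3
After June: 58 days still to add
July 2025: 31 days, 27 remaining
August 2025 has 31 days, need 27
Result: 2025-08-27

2025-08-27


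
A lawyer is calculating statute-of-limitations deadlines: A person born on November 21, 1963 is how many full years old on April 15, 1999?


Birth: 1963-11-21
Reference: 1999-04-15
Year difference: 1999 - 1963 = 36
Has birthday (11-21) occurred by 04-15? No
Birthday not yet reached this year -> subtract 1
Age in full years: 35

35


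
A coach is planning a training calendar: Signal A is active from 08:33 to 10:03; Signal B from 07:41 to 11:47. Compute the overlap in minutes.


Interval A: [513, 603] minutes from midnight
Interval B: [461, 707] minutes from midnight
Overlap start = max(513, 461) = 513
Overlap end = min(603, 707) = 603
Overlap = 603 - 513 = 90 minutes

90


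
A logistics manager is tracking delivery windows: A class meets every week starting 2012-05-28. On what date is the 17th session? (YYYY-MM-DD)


First occurrence: 2012-05-28 (occurrence 1)
Each occurrence is 7 days after the previous.
Occurrence 17 is 16 weeks after the first.
16 weeks = 112 days
2012-05-28 + 112 days = 2012-09-17

2012-09-17


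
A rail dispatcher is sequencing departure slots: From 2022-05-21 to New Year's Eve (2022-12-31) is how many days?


Start: May 21, 2022
End: December 31, 2022
Days left in May: 10
June: 30
July: 31
August: 31
September: 30
... plus remaining months
Sum of remaining months: 214
Total: 10 + 214 = 224

224


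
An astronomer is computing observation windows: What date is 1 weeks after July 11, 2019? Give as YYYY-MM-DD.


Start: 2019-07-11
Weeks to add: 1
Convert to days: 1 x 7 = 7 days
Add 7 days to 2019-07-11
Result: 2019-07-18

2019-07-18


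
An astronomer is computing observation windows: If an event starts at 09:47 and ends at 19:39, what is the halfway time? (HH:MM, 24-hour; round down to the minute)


Start time: 09:47 = 587 minutes from midnight
End time: 19:39 = 1179 minutes from midnight
Sum: 587 + 1179 = 1766
Midpoint: 1766 / 2 = 883 minutes
Convert: 883 / 60 = 14 hours, 43 minutes
Result: 14:43

14:43


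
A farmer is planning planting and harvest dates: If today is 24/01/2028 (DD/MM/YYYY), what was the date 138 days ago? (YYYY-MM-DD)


Start: 2028-01-24
Subtracting 138 days
Days already passed in January: 24
After going back through January: 114 more days to subtract
December 2027: 31 days, 83 remaining
November 2027: 30 days, 53 remaining
October 2027: 31 days, 22 remaining
September 2027 has 30 days, need 22
Result: 2027-09-08

2027-09-08


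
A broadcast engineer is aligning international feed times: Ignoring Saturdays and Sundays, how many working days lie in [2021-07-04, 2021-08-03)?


Start: 2021-07-04 (Sunday)
End (exclusive): 2021-08-03 (Tuesday)
Total calendar days: 30
Full weeks: 30 // 7 = 4 -> 20 weekdays
Remaining 2 days starting on Sunday:
  Sun(-), Mon(w) -> 1 weekdays
Total business days: 20 + 1 = 21

21


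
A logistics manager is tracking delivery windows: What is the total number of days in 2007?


Year: 2007
Check leap year rules:
Divisible by 4? No
2007 is not a leap year
Days: 365

365
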